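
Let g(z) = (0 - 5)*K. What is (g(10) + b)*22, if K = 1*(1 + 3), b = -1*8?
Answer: -616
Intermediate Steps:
b = -8
K = 4 (K = 1*4 = 4)
g(z) = -20 (g(z) = (0 - 5)*4 = -5*4 = -20)
(g(10) + b)*22 = (-20 - 8)*22 = -28*22 = -616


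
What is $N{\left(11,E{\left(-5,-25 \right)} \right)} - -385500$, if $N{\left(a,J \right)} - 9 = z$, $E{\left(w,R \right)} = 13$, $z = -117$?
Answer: $385392$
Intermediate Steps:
$N{\left(a,J \right)} = -108$ ($N{\left(a,J \right)} = 9 - 117 = -108$)
$N{\left(11,E{\left(-5,-25 \right)} \right)} - -385500 = -108 - -385500 = -108 + 385500 = 385392$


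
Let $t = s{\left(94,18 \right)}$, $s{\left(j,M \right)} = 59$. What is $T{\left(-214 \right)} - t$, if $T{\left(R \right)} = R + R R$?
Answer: $45523$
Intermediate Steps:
$T{\left(R \right)} = R + R^{2}$
$t = 59$
$T{\left(-214 \right)} - t = - 214 \left(1 - 214\right) - 59 = \left(-214\right) \left(-213\right) - 59 = 45582 - 59 = 45523$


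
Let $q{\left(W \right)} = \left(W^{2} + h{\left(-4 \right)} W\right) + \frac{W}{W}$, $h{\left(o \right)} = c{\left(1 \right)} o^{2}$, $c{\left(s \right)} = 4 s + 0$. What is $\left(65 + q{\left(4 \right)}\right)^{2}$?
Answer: $114244$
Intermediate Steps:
$c{\left(s \right)} = 4 s$
$h{\left(o \right)} = 4 o^{2}$ ($h{\left(o \right)} = 4 \cdot 1 o^{2} = 4 o^{2}$)
$q{\left(W \right)} = 1 + W^{2} + 64 W$ ($q{\left(W \right)} = \left(W^{2} + 4 \left(-4\right)^{2} W\right) + \frac{W}{W} = \left(W^{2} + 4 \cdot 16 W\right) + 1 = \left(W^{2} + 64 W\right) + 1 = 1 + W^{2} + 64 W$)
$\left(65 + q{\left(4 \right)}\right)^{2} = \left(65 + \left(1 + 4^{2} + 64 \cdot 4\right)\right)^{2} = \left(65 + \left(1 + 16 + 256\right)\right)^{2} = \left(65 + 273\right)^{2} = 338^{2} = 114244$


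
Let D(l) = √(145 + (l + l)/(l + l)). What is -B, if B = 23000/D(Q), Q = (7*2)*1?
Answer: -11500*√146/73 ≈ -1903.5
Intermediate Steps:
Q = 14 (Q = 14*1 = 14)
D(l) = √146 (D(l) = √(145 + (2*l)/((2*l))) = √(145 + (2*l)*(1/(2*l))) = √(145 + 1) = √146)
B = 11500*√146/73 (B = 23000/(√146) = 23000*(√146/146) = 11500*√146/73 ≈ 1903.5)
-B = -11500*√146/73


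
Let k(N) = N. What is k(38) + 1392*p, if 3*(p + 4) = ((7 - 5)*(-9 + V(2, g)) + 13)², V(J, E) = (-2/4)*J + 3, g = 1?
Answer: -5066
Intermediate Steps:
V(J, E) = 3 - J/2 (V(J, E) = (-2*¼)*J + 3 = -J/2 + 3 = 3 - J/2)
p = -11/3 (p = -4 + ((7 - 5)*(-9 + (3 - ½*2)) + 13)²/3 = -4 + (2*(-9 + (3 - 1)) + 13)²/3 = -4 + (2*(-9 + 2) + 13)²/3 = -4 + (2*(-7) + 13)²/3 = -4 + (-14 + 13)²/3 = -4 + (⅓)*(-1)² = -4 + (⅓)*1 = -4 + ⅓ = -11/3 ≈ -3.6667)
k(38) + 1392*p = 38 + 1392*(-11/3) = 38 - 5104 = -5066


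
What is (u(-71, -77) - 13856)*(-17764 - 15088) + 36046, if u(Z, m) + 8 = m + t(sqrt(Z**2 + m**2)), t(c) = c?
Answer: 458025778 - 32852*sqrt(10970) ≈ 4.5458e+8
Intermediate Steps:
u(Z, m) = -8 + m + sqrt(Z**2 + m**2) (u(Z, m) = -8 + (m + sqrt(Z**2 + m**2)) = -8 + m + sqrt(Z**2 + m**2))
(u(-71, -77) - 13856)*(-17764 - 15088) + 36046 = ((-8 - 77 + sqrt((-71)**2 + (-77)**2)) - 13856)*(-17764 - 15088) + 36046 = ((-8 - 77 + sqrt(5041 + 5929)) - 13856)*(-32852) + 36046 = ((-8 - 77 + sqrt(10970)) - 13856)*(-32852) + 36046 = ((-85 + sqrt(10970)) - 13856)*(-32852) + 36046 = (-13941 + sqrt(10970))*(-32852) + 36046 = (457989732 - 32852*sqrt(10970)) + 36046 = 458025778 - 32852*sqrt(10970)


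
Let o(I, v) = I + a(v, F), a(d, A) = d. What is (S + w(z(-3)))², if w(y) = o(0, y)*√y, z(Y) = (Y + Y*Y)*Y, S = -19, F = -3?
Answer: -5471 + 2052*I*√2 ≈ -5471.0 + 2902.0*I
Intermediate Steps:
z(Y) = Y*(Y + Y²) (z(Y) = (Y + Y²)*Y = Y*(Y + Y²))
o(I, v) = I + v
w(y) = y^(3/2) (w(y) = (0 + y)*√y = y*√y = y^(3/2))
(S + w(z(-3)))² = (-19 + ((-3)²*(1 - 3))^(3/2))² = (-19 + (9*(-2))^(3/2))² = (-19 + (-18)^(3/2))² = (-19 - 54*I*√2)²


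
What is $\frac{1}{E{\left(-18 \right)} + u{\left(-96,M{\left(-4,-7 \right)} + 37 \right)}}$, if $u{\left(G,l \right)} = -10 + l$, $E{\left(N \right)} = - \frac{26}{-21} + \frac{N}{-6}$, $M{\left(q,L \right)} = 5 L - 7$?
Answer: $- \frac{21}{226} \approx -0.09292$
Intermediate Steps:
$M{\left(q,L \right)} = -7 + 5 L$
$E{\left(N \right)} = \frac{26}{21} - \frac{N}{6}$ ($E{\left(N \right)} = \left(-26\right) \left(- \frac{1}{21}\right) + N \left(- \frac{1}{6}\right) = \frac{26}{21} - \frac{N}{6}$)
$\frac{1}{E{\left(-18 \right)} + u{\left(-96,M{\left(-4,-7 \right)} + 37 \right)}} = \frac{1}{\left(\frac{26}{21} - -3\right) + \left(-10 + \left(\left(-7 + 5 \left(-7\right)\right) + 37\right)\right)} = \frac{1}{\left(\frac{26}{21} + 3\right) + \left(-10 + \left(\left(-7 - 35\right) + 37\right)\right)} = \frac{1}{\frac{89}{21} + \left(-10 + \left(-42 + 37\right)\right)} = \frac{1}{\frac{89}{21} - 15} = \frac{1}{- \frac{226}{21}} = - \frac{21}{226}$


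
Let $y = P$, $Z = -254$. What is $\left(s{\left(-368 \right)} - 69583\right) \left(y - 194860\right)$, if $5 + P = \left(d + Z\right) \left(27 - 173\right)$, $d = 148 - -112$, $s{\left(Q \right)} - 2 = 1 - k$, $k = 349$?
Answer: $13687972389$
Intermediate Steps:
$s{\left(Q \right)} = -346$ ($s{\left(Q \right)} = 2 + \left(1 - 349\right) = 2 - 348 = -346$)
$d = 260$ ($d = 148 + 112 = 260$)
$P = -881$ ($P = -5 + \left(260 - 254\right) \left(27 - 173\right) = -5 + 6 \left(27 - 173\right) = -5 + 6 \left(-146\right) = -5 - 876 = -881$)
$y = -881$
$\left(s{\left(-368 \right)} - 69583\right) \left(y - 194860\right) = \left(-346 - 69583\right) \left(-881 - 194860\right) = \left(-69929\right) \left(-195741\right) = 13687972389$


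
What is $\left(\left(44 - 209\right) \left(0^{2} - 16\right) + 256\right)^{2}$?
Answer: $8386816$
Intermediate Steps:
$\left(\left(44 - 209\right) \left(0^{2} - 16\right) + 256\right)^{2} = \left(- 165 \left(0 - 16\right) + 256\right)^{2} = \left(\left(-165\right) \left(-16\right) + 256\right)^{2} = \left(2640 + 256\right)^{2} = 2896^{2} = 8386816$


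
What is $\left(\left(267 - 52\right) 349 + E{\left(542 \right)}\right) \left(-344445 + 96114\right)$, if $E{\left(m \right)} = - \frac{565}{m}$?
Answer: $- \frac{10099225682055}{542} \approx -1.8633 \cdot 10^{10}$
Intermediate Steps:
$\left(\left(267 - 52\right) 349 + E{\left(542 \right)}\right) \left(-344445 + 96114\right) = \left(\left(267 - 52\right) 349 - \frac{565}{542}\right) \left(-344445 + 96114\right) = \left(215 \cdot 349 - \frac{565}{542}\right) \left(-248331\right) = \left(75035 - \frac{565}{542}\right) \left(-248331\right) = \frac{40668405}{542} \left(-248331\right) = - \frac{10099225682055}{542}$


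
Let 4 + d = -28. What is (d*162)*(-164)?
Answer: 850176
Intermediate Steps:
d = -32 (d = -4 - 28 = -32)
(d*162)*(-164) = -32*162*(-164) = -5184*(-164) = 850176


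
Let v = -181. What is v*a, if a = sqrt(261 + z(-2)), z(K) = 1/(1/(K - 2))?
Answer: -181*sqrt(257) ≈ -2901.7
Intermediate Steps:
z(K) = -2 + K (z(K) = 1/(1/(-2 + K)) = -2 + K)
a = sqrt(257) (a = sqrt(261 + (-2 - 2)) = sqrt(261 - 4) = sqrt(257) ≈ 16.031)
v*a = -181*sqrt(257)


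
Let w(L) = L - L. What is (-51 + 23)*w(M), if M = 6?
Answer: 0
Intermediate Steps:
w(L) = 0
(-51 + 23)*w(M) = (-51 + 23)*0 = -28*0 = 0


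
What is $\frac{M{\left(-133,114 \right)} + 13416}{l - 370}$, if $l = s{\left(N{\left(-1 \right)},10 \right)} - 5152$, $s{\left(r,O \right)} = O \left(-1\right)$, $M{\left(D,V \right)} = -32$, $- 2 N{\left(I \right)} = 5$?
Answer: $- \frac{3346}{1383} \approx -2.4194$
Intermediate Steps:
$N{\left(I \right)} = - \frac{5}{2}$ ($N{\left(I \right)} = \left(- \frac{1}{2}\right) 5 = - \frac{5}{2}$)
$s{\left(r,O \right)} = - O$
$l = -5162$ ($l = \left(-1\right) 10 - 5152 = -10 - 5152 = -5162$)
$\frac{M{\left(-133,114 \right)} + 13416}{l - 370} = \frac{-32 + 13416}{-5162 - 370} = \frac{13384}{-5162 - 370} = \frac{13384}{-5532} = 13384 \left(- \frac{1}{5532}\right) = - \frac{3346}{1383}$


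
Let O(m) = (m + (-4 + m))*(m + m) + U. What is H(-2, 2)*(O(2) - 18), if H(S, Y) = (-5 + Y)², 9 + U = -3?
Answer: -270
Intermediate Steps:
U = -12 (U = -9 - 3 = -12)
O(m) = -12 + 2*m*(-4 + 2*m) (O(m) = (m + (-4 + m))*(m + m) - 12 = (-4 + 2*m)*(2*m) - 12 = 2*m*(-4 + 2*m) - 12 = -12 + 2*m*(-4 + 2*m))
H(-2, 2)*(O(2) - 18) = (-5 + 2)²*((-12 - 8*2 + 4*2²) - 18) = (-3)²*((-12 - 16 + 4*4) - 18) = 9*((-12 - 16 + 16) - 18) = 9*(-12 - 18) = 9*(-30) = -270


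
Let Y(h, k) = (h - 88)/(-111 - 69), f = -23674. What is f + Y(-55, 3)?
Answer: -4261177/180 ≈ -23673.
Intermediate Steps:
Y(h, k) = 22/45 - h/180 (Y(h, k) = (-88 + h)/(-180) = (-88 + h)*(-1/180) = 22/45 - h/180)
f + Y(-55, 3) = -23674 + (22/45 - 1/180*(-55)) = -23674 + (22/45 + 11/36) = -23674 + 143/180 = -4261177/180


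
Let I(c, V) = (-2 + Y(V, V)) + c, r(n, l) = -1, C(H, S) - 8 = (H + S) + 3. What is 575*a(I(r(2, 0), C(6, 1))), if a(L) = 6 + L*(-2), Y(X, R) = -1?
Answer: 8050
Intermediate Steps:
C(H, S) = 11 + H + S (C(H, S) = 8 + ((H + S) + 3) = 8 + (3 + H + S) = 11 + H + S)
I(c, V) = -3 + c (I(c, V) = (-2 - 1) + c = -3 + c)
a(L) = 6 - 2*L
575*a(I(r(2, 0), C(6, 1))) = 575*(6 - 2*(-3 - 1)) = 575*(6 - 2*(-4)) = 575*(6 + 8) = 575*14 = 8050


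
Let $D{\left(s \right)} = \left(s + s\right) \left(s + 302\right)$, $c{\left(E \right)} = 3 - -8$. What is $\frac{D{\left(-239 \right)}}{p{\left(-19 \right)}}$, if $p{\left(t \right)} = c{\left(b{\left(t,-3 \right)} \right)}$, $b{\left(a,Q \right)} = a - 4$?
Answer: $- \frac{30114}{11} \approx -2737.6$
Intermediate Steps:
$b{\left(a,Q \right)} = -4 + a$ ($b{\left(a,Q \right)} = a - 4 = -4 + a$)
$c{\left(E \right)} = 11$ ($c{\left(E \right)} = 3 + 8 = 11$)
$p{\left(t \right)} = 11$
$D{\left(s \right)} = 2 s \left(302 + s\right)$
$\frac{D{\left(-239 \right)}}{p{\left(-19 \right)}} = \frac{2 \left(-239\right) \left(302 - 239\right)}{11} = 2 \left(-239\right) 63 \cdot \frac{1}{11} = \left(-30114\right) \frac{1}{11} = - \frac{30114}{11}$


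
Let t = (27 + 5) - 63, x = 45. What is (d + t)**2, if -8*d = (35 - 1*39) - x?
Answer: 39601/64 ≈ 618.77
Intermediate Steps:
t = -31 (t = 32 - 63 = -31)
d = 49/8 (d = -((35 - 1*39) - 1*45)/8 = -((35 - 39) - 45)/8 = -(-4 - 45)/8 = -1/8*(-49) = 49/8 ≈ 6.1250)
(d + t)**2 = (49/8 - 31)**2 = (-199/8)**2 = 39601/64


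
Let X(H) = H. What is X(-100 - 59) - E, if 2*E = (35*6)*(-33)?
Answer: 3306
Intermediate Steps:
E = -3465 (E = ((35*6)*(-33))/2 = (210*(-33))/2 = (½)*(-6930) = -3465)
X(-100 - 59) - E = (-100 - 59) - 1*(-3465) = -159 + 3465 = 3306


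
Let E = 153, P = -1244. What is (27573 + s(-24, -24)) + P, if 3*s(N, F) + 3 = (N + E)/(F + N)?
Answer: 1263701/48 ≈ 26327.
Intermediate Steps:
s(N, F) = -1 + (153 + N)/(3*(F + N)) (s(N, F) = -1 + ((N + 153)/(F + N))/3 = -1 + ((153 + N)/(F + N))/3 = -1 + (153 + N)/(3*(F + N)))
(27573 + s(-24, -24)) + P = (27573 + (51 - 1*(-24) - 2/3*(-24))/(-24 - 24)) - 1244 = (27573 + (51 + 24 + 16)/(-48)) - 1244 = (27573 - 1/48*91) - 1244 = (27573 - 91/48) - 1244 = 1323413/48 - 1244 = 1263701/48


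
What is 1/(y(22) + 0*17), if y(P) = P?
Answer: 1/22 ≈ 0.045455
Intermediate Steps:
1/(y(22) + 0*17) = 1/(22 + 0*17) = 1/(22 + 0) = 1/22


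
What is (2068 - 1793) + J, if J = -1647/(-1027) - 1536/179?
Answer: 49271416/183833 ≈ 268.02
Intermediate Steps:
J = -1282659/183833 (J = -1647*(-1/1027) - 1536*1/179 = 1647/1027 - 1536/179 = -1282659/183833 ≈ -6.9773)
(2068 - 1793) + J = (2068 - 1793) - 1282659/183833 = 275 - 1282659/183833 = 49271416/183833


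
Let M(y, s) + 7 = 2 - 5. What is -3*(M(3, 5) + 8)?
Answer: 6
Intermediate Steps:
M(y, s) = -10 (M(y, s) = -7 + (2 - 5) = -7 - 3 = -10)
-3*(M(3, 5) + 8) = -3*(-10 + 8) = -3*(-2) = 6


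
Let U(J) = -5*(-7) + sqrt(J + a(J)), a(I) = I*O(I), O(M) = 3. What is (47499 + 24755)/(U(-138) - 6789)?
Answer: -17428697/1629181 - 5161*I*sqrt(138)/1629181 ≈ -10.698 - 0.037214*I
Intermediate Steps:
a(I) = 3*I (a(I) = I*3 = 3*I)
U(J) = 35 + 2*sqrt(J) (U(J) = -5*(-7) + sqrt(J + 3*J) = 35 + sqrt(4*J) = 35 + 2*sqrt(J))
(47499 + 24755)/(U(-138) - 6789) = (47499 + 24755)/((35 + 2*sqrt(-138)) - 6789) = 72254/((35 + 2*(I*sqrt(138))) - 6789) = 72254/((35 + 2*I*sqrt(138)) - 6789) = 72254/(-6754 + 2*I*sqrt(138))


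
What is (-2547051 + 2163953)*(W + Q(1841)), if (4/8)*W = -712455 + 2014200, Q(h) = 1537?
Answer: -997980633646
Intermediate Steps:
W = 2603490 (W = 2*(-712455 + 2014200) = 2*1301745 = 2603490)
(-2547051 + 2163953)*(W + Q(1841)) = (-2547051 + 2163953)*(2603490 + 1537) = -383098*2605027 = -997980633646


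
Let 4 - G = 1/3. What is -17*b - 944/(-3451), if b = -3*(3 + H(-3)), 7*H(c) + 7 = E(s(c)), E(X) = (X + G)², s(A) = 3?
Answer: 4411238/10353 ≈ 426.08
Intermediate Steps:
G = 11/3 (G = 4 - 1/3 = 4 - 1*⅓ = 4 - ⅓ = 11/3 ≈ 3.6667)
E(X) = (11/3 + X)² (E(X) = (X + 11/3)² = (11/3 + X)²)
H(c) = 337/63 (H(c) = -1 + ((11 + 3*3)²/9)/7 = -1 + ((11 + 9)²/9)/7 = -1 + ((⅑)*20²)/7 = -1 + ((⅑)*400)/7 = -1 + (⅐)*(400/9) = -1 + 400/63 = 337/63)
b = -526/21 (b = -3*(3 + 337/63) = -3*526/63 = -526/21 ≈ -25.048)
-17*b - 944/(-3451) = -17*(-526/21) - 944/(-3451) = 8942/21 - 944*(-1/3451) = 8942/21 + 944/3451 = 4411238/10353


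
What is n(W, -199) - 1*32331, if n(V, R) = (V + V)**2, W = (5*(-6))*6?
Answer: 97269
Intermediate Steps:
W = -180 (W = -30*6 = -180)
n(V, R) = 4*V**2 (n(V, R) = (2*V)**2 = 4*V**2)
n(W, -199) - 1*32331 = 4*(-180)**2 - 1*32331 = 4*32400 - 32331 = 129600 - 32331 = 97269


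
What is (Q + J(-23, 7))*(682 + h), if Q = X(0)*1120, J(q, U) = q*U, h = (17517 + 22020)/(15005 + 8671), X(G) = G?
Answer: -868679203/7892 ≈ -1.1007e+5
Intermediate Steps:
h = 13179/7892 (h = 39537/23676 = 39537*(1/23676) = 13179/7892 ≈ 1.6699)
J(q, U) = U*q
Q = 0 (Q = 0*1120 = 0)
(Q + J(-23, 7))*(682 + h) = (0 + 7*(-23))*(682 + 13179/7892) = (0 - 161)*(5395523/7892) = -161*5395523/7892 = -868679203/7892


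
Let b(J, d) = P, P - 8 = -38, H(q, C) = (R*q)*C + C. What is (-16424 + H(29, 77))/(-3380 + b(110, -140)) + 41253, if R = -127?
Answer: 70486334/1705 ≈ 41341.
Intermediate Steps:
H(q, C) = C - 127*C*q (H(q, C) = (-127*q)*C + C = -127*C*q + C = C - 127*C*q)
P = -30 (P = 8 - 38 = -30)
b(J, d) = -30
(-16424 + H(29, 77))/(-3380 + b(110, -140)) + 41253 = (-16424 + 77*(1 - 127*29))/(-3380 - 30) + 41253 = (-16424 + 77*(1 - 3683))/(-3410) + 41253 = (-16424 + 77*(-3682))*(-1/3410) + 41253 = (-16424 - 283514)*(-1/3410) + 41253 = -299938*(-1/3410) + 41253 = 149969/1705 + 41253 = 70486334/1705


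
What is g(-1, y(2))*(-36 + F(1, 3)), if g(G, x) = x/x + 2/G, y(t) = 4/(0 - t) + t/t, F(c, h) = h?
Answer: 33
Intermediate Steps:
y(t) = 1 - 4/t (y(t) = 4/((-t)) + 1 = 4*(-1/t) + 1 = -4/t + 1 = 1 - 4/t)
g(G, x) = 1 + 2/G
g(-1, y(2))*(-36 + F(1, 3)) = ((2 - 1)/(-1))*(-36 + 3) = -1*1*(-33) = -1*(-33) = 33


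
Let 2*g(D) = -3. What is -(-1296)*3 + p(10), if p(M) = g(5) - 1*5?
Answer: 7763/2 ≈ 3881.5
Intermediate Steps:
g(D) = -3/2 (g(D) = (1/2)*(-3) = -3/2)
p(M) = -13/2 (p(M) = -3/2 - 1*5 = -3/2 - 5 = -13/2)
-(-1296)*3 + p(10) = -(-1296)*3 - 13/2 = -108*(-36) - 13/2 = 3888 - 13/2 = 7763/2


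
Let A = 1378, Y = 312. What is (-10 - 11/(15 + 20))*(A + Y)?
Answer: -122018/7 ≈ -17431.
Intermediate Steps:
(-10 - 11/(15 + 20))*(A + Y) = (-10 - 11/(15 + 20))*(1378 + 312) = (-10 - 11/35)*1690 = -361/35*1690 = -122018/7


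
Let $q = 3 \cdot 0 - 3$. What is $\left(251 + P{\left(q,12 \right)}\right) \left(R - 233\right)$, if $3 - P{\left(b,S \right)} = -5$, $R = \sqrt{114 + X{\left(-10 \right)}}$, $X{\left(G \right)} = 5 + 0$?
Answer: $-60347 + 259 \sqrt{119} \approx -57522.0$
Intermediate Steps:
$X{\left(G \right)} = 5$
$q = -3$ ($q = 0 - 3 = -3$)
$R = \sqrt{119}$ ($R = \sqrt{114 + 5} = \sqrt{119} \approx 10.909$)
$P{\left(b,S \right)} = 8$ ($P{\left(b,S \right)} = 3 - -5 = 3 + 5 = 8$)
$\left(251 + P{\left(q,12 \right)}\right) \left(R - 233\right) = \left(251 + 8\right) \left(\sqrt{119} - 233\right) = 259 \left(-233 + \sqrt{119}\right) = -60347 + 259 \sqrt{119}$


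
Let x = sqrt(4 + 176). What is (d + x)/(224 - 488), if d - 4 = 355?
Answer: -359/264 - sqrt(5)/44 ≈ -1.4107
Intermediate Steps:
d = 359 (d = 4 + 355 = 359)
x = 6*sqrt(5) (x = sqrt(180) = 6*sqrt(5) ≈ 13.416)
(d + x)/(224 - 488) = (359 + 6*sqrt(5))/(224 - 488) = (359 + 6*sqrt(5))/(-264) = (359 + 6*sqrt(5))*(-1/264) = -359/264 - sqrt(5)/44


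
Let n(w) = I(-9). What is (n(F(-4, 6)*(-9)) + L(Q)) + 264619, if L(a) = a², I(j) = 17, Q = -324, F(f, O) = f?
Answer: 369612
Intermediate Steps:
n(w) = 17
(n(F(-4, 6)*(-9)) + L(Q)) + 264619 = (17 + (-324)²) + 264619 = (17 + 104976) + 264619 = 104993 + 264619 = 369612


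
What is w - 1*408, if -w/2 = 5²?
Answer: -458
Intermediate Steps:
w = -50 (w = -2*5² = -2*25 = -50)
w - 1*408 = -50 - 1*408 = -50 - 408 = -458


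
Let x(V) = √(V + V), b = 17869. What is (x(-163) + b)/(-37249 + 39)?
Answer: -17869/37210 - I*√326/37210 ≈ -0.48022 - 0.00048523*I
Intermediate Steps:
x(V) = √2*√V (x(V) = √(2*V) = √2*√V)
(x(-163) + b)/(-37249 + 39) = (√2*√(-163) + 17869)/(-37249 + 39) = (√2*(I*√163) + 17869)/(-37210) = (I*√326 + 17869)*(-1/37210) = (17869 + I*√326)*(-1/37210) = -17869/37210 - I*√326/37210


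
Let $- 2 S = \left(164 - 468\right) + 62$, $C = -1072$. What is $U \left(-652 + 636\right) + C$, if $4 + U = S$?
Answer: $-2944$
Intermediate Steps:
$S = 121$ ($S = - \frac{\left(164 - 468\right) + 62}{2} = - \frac{-304 + 62}{2} = \left(- \frac{1}{2}\right) \left(-242\right) = 121$)
$U = 117$ ($U = -4 + 121 = 117$)
$U \left(-652 + 636\right) + C = 117 \left(-652 + 636\right) - 1072 = 117 \left(-16\right) - 1072 = -1872 - 1072 = -2944$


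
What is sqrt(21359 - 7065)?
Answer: sqrt(14294) ≈ 119.56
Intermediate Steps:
sqrt(21359 - 7065) = sqrt(14294)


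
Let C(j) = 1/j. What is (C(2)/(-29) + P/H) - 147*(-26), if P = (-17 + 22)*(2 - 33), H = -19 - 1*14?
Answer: 7324265/1914 ≈ 3826.7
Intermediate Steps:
H = -33 (H = -19 - 14 = -33)
P = -155 (P = 5*(-31) = -155)
(C(2)/(-29) + P/H) - 147*(-26) = (1/(2*(-29)) - 155/(-33)) - 147*(-26) = ((½)*(-1/29) - 155*(-1/33)) + 3822 = (-1/58 + 155/33) + 3822 = 8957/1914 + 3822 = 7324265/1914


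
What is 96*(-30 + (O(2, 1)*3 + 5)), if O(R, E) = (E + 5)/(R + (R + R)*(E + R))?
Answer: -15936/7 ≈ -2276.6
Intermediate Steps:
O(R, E) = (5 + E)/(R + 2*R*(E + R)) (O(R, E) = (5 + E)/(R + (2*R)*(E + R)) = (5 + E)/(R + 2*R*(E + R)))
96*(-30 + (O(2, 1)*3 + 5)) = 96*(-30 + (((5 + 1)/(2*(1 + 2*1 + 2*2)))*3 + 5)) = 96*(-30 + (((1/2)*6/(1 + 2 + 4))*3 + 5)) = 96*(-30 + (((1/2)*6/7)*3 + 5)) = 96*(-30 + (((1/2)*(1/7)*6)*3 + 5)) = 96*(-30 + ((3/7)*3 + 5)) = 96*(-30 + (9/7 + 5)) = 96*(-30 + 44/7) = 96*(-166/7) = -15936/7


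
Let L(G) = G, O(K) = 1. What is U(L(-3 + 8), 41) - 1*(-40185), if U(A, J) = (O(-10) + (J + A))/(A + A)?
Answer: 401897/10 ≈ 40190.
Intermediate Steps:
U(A, J) = (1 + A + J)/(2*A) (U(A, J) = (1 + (J + A))/(A + A) = (1 + (A + J))/((2*A)) = (1 + A + J)*(1/(2*A)) = (1 + A + J)/(2*A))
U(L(-3 + 8), 41) - 1*(-40185) = (1 + (-3 + 8) + 41)/(2*(-3 + 8)) - 1*(-40185) = (½)*(1 + 5 + 41)/5 + 40185 = (½)*(⅕)*47 + 40185 = 47/10 + 40185 = 401897/10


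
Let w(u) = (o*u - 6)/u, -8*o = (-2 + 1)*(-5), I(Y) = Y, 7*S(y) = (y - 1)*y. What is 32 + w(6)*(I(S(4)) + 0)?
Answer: 409/14 ≈ 29.214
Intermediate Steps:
S(y) = y*(-1 + y)/7 (S(y) = ((y - 1)*y)/7 = ((-1 + y)*y)/7 = (y*(-1 + y))/7 = y*(-1 + y)/7)
o = -5/8 (o = -(-2 + 1)*(-5)/8 = -(-1)*(-5)/8 = -⅛*5 = -5/8 ≈ -0.62500)
w(u) = (-6 - 5*u/8)/u (w(u) = (-5*u/8 - 6)/u = (-6 - 5*u/8)/u)
32 + w(6)*(I(S(4)) + 0) = 32 + (-5/8 - 6/6)*((⅐)*4*(-1 + 4) + 0) = 32 + (-5/8 - 6*⅙)*((⅐)*4*3 + 0) = 32 + (-5/8 - 1)*(12/7 + 0) = 32 - 13/8*12/7 = 32 - 39/14 = 409/14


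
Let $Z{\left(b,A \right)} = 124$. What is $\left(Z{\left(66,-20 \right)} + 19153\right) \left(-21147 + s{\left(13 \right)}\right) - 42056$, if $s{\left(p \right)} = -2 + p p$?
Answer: $-404473516$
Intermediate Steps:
$s{\left(p \right)} = -2 + p^{2}$
$\left(Z{\left(66,-20 \right)} + 19153\right) \left(-21147 + s{\left(13 \right)}\right) - 42056 = \left(124 + 19153\right) \left(-21147 - \left(2 - 13^{2}\right)\right) - 42056 = 19277 \left(-21147 + \left(-2 + 169\right)\right) - 42056 = 19277 \left(-21147 + 167\right) - 42056 = 19277 \left(-20980\right) - 42056 = -404431460 - 42056 = -404473516$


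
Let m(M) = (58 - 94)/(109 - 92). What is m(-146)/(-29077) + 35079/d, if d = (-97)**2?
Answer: 17340204135/4650953381 ≈ 3.7283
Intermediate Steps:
d = 9409
m(M) = -36/17
m(-146)/(-29077) + 35079/d = -36/17/(-29077) + 35079/9409 = -36/17*(-1/29077) + 35079*(1/9409) = 36/494309 + 35079/9409 = 17340204135/4650953381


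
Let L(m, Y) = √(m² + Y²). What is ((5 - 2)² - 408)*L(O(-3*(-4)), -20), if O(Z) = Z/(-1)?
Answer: -1596*√34 ≈ -9306.2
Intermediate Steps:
O(Z) = -Z (O(Z) = Z*(-1) = -Z)
L(m, Y) = √(Y² + m²)
((5 - 2)² - 408)*L(O(-3*(-4)), -20) = ((5 - 2)² - 408)*√((-20)² + (-(-3)*(-4))²) = (3² - 408)*√(400 + (-1*12)²) = (9 - 408)*√(400 + (-12)²) = -399*√(400 + 144) = -1596*√34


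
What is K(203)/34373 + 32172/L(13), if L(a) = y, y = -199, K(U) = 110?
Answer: -1105826266/6840227 ≈ -161.67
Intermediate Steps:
L(a) = -199
K(203)/34373 + 32172/L(13) = 110/34373 + 32172/(-199) = 110*(1/34373) + 32172*(-1/199) = 110/34373 - 32172/199 = -1105826266/6840227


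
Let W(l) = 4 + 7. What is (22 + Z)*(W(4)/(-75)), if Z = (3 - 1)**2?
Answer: -286/75 ≈ -3.8133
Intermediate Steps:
W(l) = 11
Z = 4 (Z = 2**2 = 4)
(22 + Z)*(W(4)/(-75)) = (22 + 4)*(11/(-75)) = 26*(11*(-1/75)) = 26*(-11/75) = -286/75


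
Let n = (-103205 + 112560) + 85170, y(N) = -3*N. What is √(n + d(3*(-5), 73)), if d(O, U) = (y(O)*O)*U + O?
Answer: √45235 ≈ 212.69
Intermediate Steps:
d(O, U) = O - 3*U*O² (d(O, U) = ((-3*O)*O)*U + O = (-3*O²)*U + O = -3*U*O² + O = O - 3*U*O²)
n = 94525 (n = 9355 + 85170 = 94525)
√(n + d(3*(-5), 73)) = √(94525 + (3*(-5))*(1 - 3*3*(-5)*73)) = √(94525 - 15*(1 - 3*(-15)*73)) = √(94525 - 15*(1 + 3285)) = √(94525 - 15*3286) = √(94525 - 49290) = √45235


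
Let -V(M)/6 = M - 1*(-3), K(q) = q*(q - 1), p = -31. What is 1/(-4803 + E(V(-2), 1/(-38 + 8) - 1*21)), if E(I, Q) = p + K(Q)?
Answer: -900/3933509 ≈ -0.00022880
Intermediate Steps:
K(q) = q*(-1 + q)
V(M) = -18 - 6*M (V(M) = -6*(M - 1*(-3)) = -6*(M + 3) = -6*(3 + M) = -18 - 6*M)
E(I, Q) = -31 + Q*(-1 + Q)
1/(-4803 + E(V(-2), 1/(-38 + 8) - 1*21)) = 1/(-4803 + (-31 + (1/(-38 + 8) - 1*21)*(-1 + (1/(-38 + 8) - 1*21)))) = 1/(-4803 + (-31 + (1/(-30) - 21)*(-1 + (1/(-30) - 21)))) = 1/(-4803 + (-31 + (-1/30 - 21)*(-1 + (-1/30 - 21)))) = 1/(-4803 + (-31 - 631*(-1 - 631/30)/30)) = 1/(-4803 + (-31 - 631/30*(-661/30))) = 1/(-4803 + (-31 + 417091/900)) = 1/(-4803 + 389191/900) = 1/(-3933509/900) = -900/3933509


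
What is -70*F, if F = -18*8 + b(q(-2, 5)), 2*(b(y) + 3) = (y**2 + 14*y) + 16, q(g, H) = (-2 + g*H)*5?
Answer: -86870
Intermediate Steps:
q(g, H) = -10 + 5*H*g (q(g, H) = (-2 + H*g)*5 = -10 + 5*H*g)
b(y) = 5 + y**2/2 + 7*y (b(y) = -3 + ((y**2 + 14*y) + 16)/2 = -3 + (16 + y**2 + 14*y)/2 = -3 + (8 + y**2/2 + 7*y) = 5 + y**2/2 + 7*y)
F = 1241 (F = -18*8 + (5 + (-10 + 5*5*(-2))**2/2 + 7*(-10 + 5*5*(-2))) = -144 + (5 + (-10 - 50)**2/2 + 7*(-10 - 50)) = -144 + (5 + (1/2)*(-60)**2 + 7*(-60)) = -144 + (5 + (1/2)*3600 - 420) = -144 + (5 + 1800 - 420) = -144 + 1385 = 1241)
-70*F = -70*1241 = -86870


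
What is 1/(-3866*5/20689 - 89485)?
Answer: -20689/1851374495 ≈ -1.1175e-5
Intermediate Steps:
1/(-3866*5/20689 - 89485) = 1/(-19330*1/20689 - 89485) = 1/(-19330/20689 - 89485) = 1/(-1851374495/20689) = -20689/1851374495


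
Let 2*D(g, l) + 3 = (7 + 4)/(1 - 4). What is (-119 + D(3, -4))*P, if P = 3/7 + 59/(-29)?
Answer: 119642/609 ≈ 196.46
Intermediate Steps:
D(g, l) = -10/3 (D(g, l) = -3/2 + ((7 + 4)/(1 - 4))/2 = -3/2 + (11/(-3))/2 = -3/2 + (11*(-1/3))/2 = -3/2 + (1/2)*(-11/3) = -3/2 - 11/6 = -10/3)
P = -326/203 (P = 3*(1/7) + 59*(-1/29) = 3/7 - 59/29 = -326/203 ≈ -1.6059)
(-119 + D(3, -4))*P = (-119 - 10/3)*(-326/203) = -367/3*(-326/203) = 119642/609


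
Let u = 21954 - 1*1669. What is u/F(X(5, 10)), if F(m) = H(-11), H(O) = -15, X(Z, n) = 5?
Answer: -4057/3 ≈ -1352.3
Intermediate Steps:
F(m) = -15
u = 20285 (u = 21954 - 1669 = 20285)
u/F(X(5, 10)) = 20285/(-15) = 20285*(-1/15) = -4057/3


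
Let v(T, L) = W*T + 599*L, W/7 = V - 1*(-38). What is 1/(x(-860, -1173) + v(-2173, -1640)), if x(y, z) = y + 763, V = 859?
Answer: -1/14626724 ≈ -6.8368e-8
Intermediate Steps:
W = 6279 (W = 7*(859 - 1*(-38)) = 7*(859 + 38) = 7*897 = 6279)
x(y, z) = 763 + y
v(T, L) = 599*L + 6279*T (v(T, L) = 6279*T + 599*L = 599*L + 6279*T)
1/(x(-860, -1173) + v(-2173, -1640)) = 1/((763 - 860) + (599*(-1640) + 6279*(-2173))) = 1/(-97 + (-982360 - 13644267)) = 1/(-97 - 14626627) = 1/(-14626724) = -1/14626724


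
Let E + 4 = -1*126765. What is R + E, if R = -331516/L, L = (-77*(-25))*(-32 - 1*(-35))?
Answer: -732422491/5775 ≈ -1.2683e+5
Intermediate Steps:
L = 5775 (L = 1925*(-32 + 35) = 1925*3 = 5775)
R = -331516/5775 ≈ -57.405
E = -126769 (E = -4 - 1*126765 = -4 - 126765 = -126769)
R + E = -331516/5775 - 126769 = -732422491/5775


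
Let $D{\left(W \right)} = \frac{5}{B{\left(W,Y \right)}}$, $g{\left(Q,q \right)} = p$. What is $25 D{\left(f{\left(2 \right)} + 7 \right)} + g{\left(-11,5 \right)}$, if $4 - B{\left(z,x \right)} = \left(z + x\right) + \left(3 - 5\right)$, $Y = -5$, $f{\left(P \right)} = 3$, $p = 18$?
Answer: $143$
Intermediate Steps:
$g{\left(Q,q \right)} = 18$
$B{\left(z,x \right)} = 6 - x - z$ ($B{\left(z,x \right)} = 4 - \left(\left(z + x\right) + \left(3 - 5\right)\right) = 4 - \left(\left(x + z\right) + \left(3 - 5\right)\right) = 4 - \left(\left(x + z\right) - 2\right) = 4 - \left(-2 + x + z\right) = 6 - x - z$)
$D{\left(W \right)} = \frac{5}{11 - W}$ ($D{\left(W \right)} = \frac{5}{6 - -5 - W} = \frac{5}{6 + 5 - W} = \frac{5}{11 - W}$)
$25 D{\left(f{\left(2 \right)} + 7 \right)} + g{\left(-11,5 \right)} = 25 \left(- \frac{5}{-11 + \left(3 + 7\right)}\right) + 18 = 25 \left(- \frac{5}{-11 + 10}\right) + 18 = 25 \left(- \frac{5}{-1}\right) + 18 = 25 \left(\left(-5\right) \left(-1\right)\right) + 18 = 25 \cdot 5 + 18 = 125 + 18 = 143$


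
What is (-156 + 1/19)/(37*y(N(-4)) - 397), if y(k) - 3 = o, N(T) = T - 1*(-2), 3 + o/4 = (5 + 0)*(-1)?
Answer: 2963/27930 ≈ 0.10609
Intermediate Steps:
o = -32 (o = -12 + 4*((5 + 0)*(-1)) = -12 + 4*(5*(-1)) = -12 + 4*(-5) = -12 - 20 = -32)
N(T) = 2 + T (N(T) = T + 2 = 2 + T)
y(k) = -29 (y(k) = 3 - 32 = -29)
(-156 + 1/19)/(37*y(N(-4)) - 397) = (-156 + 1/19)/(37*(-29) - 397) = (-156 + 1/19)/(-1073 - 397) = -2963/19/(-1470) = -2963/19*(-1/1470) = 2963/27930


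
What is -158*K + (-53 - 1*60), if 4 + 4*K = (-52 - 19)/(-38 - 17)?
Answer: -659/110 ≈ -5.9909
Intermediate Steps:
K = -149/220 (K = -1 + ((-52 - 19)/(-38 - 17))/4 = -1 + (-71/(-55))/4 = -1 + (-71*(-1/55))/4 = -1 + (1/4)*(71/55) = -1 + 71/220 = -149/220 ≈ -0.67727)
-158*K + (-53 - 1*60) = -158*(-149/220) + (-53 - 1*60) = 11771/110 + (-53 - 60) = 11771/110 - 113 = -659/110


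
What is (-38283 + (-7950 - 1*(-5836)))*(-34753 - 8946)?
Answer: 1765308503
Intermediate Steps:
(-38283 + (-7950 - 1*(-5836)))*(-34753 - 8946) = (-38283 + (-7950 + 5836))*(-43699) = (-38283 - 2114)*(-43699) = -40397*(-43699) = 1765308503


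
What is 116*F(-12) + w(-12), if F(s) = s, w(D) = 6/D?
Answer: -2785/2 ≈ -1392.5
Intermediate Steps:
116*F(-12) + w(-12) = 116*(-12) + 6/(-12) = -1392 + 6*(-1/12) = -1392 - 1/2 = -2785/2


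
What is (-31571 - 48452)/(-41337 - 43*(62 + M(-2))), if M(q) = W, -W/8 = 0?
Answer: 80023/44003 ≈ 1.8186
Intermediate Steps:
W = 0 (W = -8*0 = 0)
M(q) = 0
(-31571 - 48452)/(-41337 - 43*(62 + M(-2))) = (-31571 - 48452)/(-41337 - 43*(62 + 0)) = -80023/(-41337 - 43*62) = -80023/(-41337 - 2666) = -80023/(-44003) = -80023*(-1/44003) = 80023/44003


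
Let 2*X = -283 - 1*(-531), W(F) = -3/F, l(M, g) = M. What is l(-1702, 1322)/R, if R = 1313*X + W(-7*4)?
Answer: -47656/4558739 ≈ -0.010454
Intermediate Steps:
X = 124 (X = (-283 - 1*(-531))/2 = (-283 + 531)/2 = (½)*248 = 124)
R = 4558739/28 (R = 1313*124 - 3/((-7*4)) = 162812 - 3/(-28) = 162812 - 3*(-1/28) = 162812 + 3/28 = 4558739/28 ≈ 1.6281e+5)
l(-1702, 1322)/R = -1702/4558739/28 = -1702*28/4558739 = -47656/4558739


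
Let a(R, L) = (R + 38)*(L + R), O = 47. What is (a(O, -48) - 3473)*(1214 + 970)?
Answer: -7770672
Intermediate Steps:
a(R, L) = (38 + R)*(L + R)
(a(O, -48) - 3473)*(1214 + 970) = ((47² + 38*(-48) + 38*47 - 48*47) - 3473)*(1214 + 970) = ((2209 - 1824 + 1786 - 2256) - 3473)*2184 = (-85 - 3473)*2184 = -3558*2184 = -7770672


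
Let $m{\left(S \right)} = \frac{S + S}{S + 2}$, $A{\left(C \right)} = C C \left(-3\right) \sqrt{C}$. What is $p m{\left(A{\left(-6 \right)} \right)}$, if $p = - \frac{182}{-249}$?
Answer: $\frac{6552 \sqrt{6}}{83 \left(i + 54 \sqrt{6}\right)} \approx 1.4618 - 0.011051 i$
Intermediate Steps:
$A{\left(C \right)} = - 3 C^{\frac{5}{2}}$ ($A{\left(C \right)} = C^{2} \left(-3\right) \sqrt{C} = - 3 C^{2} \sqrt{C} = - 3 C^{\frac{5}{2}}$)
$m{\left(S \right)} = \frac{2 S}{2 + S}$
$p = \frac{182}{249}$ ($p = \left(-182\right) \left(- \frac{1}{249}\right) = \frac{182}{249} \approx 0.73092$)
$p m{\left(A{\left(-6 \right)} \right)} = \frac{182 \frac{2 \left(- 3 \left(-6\right)^{\frac{5}{2}}\right)}{2 - 3 \left(-6\right)^{\frac{5}{2}}}}{249} = \frac{182 \frac{2 \left(- 3 \cdot 36 i \sqrt{6}\right)}{2 - 3 \cdot 36 i \sqrt{6}}}{249} = \frac{182 \frac{2 \left(- 108 i \sqrt{6}\right)}{2 - 108 i \sqrt{6}}}{249} = \frac{182 \left(- \frac{216 i \sqrt{6}}{2 - 108 i \sqrt{6}}\right)}{249} = - \frac{13104 i \sqrt{6}}{83 \left(2 - 108 i \sqrt{6}\right)}$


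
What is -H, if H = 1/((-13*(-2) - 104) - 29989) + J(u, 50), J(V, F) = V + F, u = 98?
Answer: -4449915/30067 ≈ -148.00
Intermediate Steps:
J(V, F) = F + V
H = 4449915/30067 (H = 1/((-13*(-2) - 104) - 29989) + (50 + 98) = 1/((26 - 104) - 29989) + 148 = 1/(-78 - 29989) + 148 = 1/(-30067) + 148 = -1/30067 + 148 = 4449915/30067 ≈ 148.00)
-H = -1*4449915/30067 = -4449915/30067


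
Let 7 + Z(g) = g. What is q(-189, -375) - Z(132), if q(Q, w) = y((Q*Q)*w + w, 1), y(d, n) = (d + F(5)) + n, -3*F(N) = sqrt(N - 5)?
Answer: -13395874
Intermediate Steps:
F(N) = -sqrt(-5 + N)/3 (F(N) = -sqrt(N - 5)/3 = -sqrt(-5 + N)/3)
Z(g) = -7 + g
y(d, n) = d + n (y(d, n) = (d - sqrt(-5 + 5)/3) + n = (d - sqrt(0)/3) + n = (d - 1/3*0) + n = (d + 0) + n = d + n)
q(Q, w) = 1 + w + w*Q**2 (q(Q, w) = ((Q*Q)*w + w) + 1 = (Q**2*w + w) + 1 = (w*Q**2 + w) + 1 = (w + w*Q**2) + 1 = 1 + w + w*Q**2)
q(-189, -375) - Z(132) = (1 - 375*(1 + (-189)**2)) - (-7 + 132) = (1 - 375*(1 + 35721)) - 1*125 = (1 - 375*35722) - 125 = (1 - 13395750) - 125 = -13395749 - 125 = -13395874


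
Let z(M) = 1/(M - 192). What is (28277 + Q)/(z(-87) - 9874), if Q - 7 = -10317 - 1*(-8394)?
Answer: -7354719/2754847 ≈ -2.6697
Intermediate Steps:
z(M) = 1/(-192 + M)
Q = -1916 (Q = 7 + (-10317 - 1*(-8394)) = 7 + (-10317 + 8394) = 7 - 1923 = -1916)
(28277 + Q)/(z(-87) - 9874) = (28277 - 1916)/(1/(-192 - 87) - 9874) = 26361/(1/(-279) - 9874) = 26361/(-1/279 - 9874) = 26361/(-2754847/279) = 26361*(-279/2754847) = -7354719/2754847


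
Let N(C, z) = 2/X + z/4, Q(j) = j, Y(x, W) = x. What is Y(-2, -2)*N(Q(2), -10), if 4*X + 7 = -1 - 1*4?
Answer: 19/3 ≈ 6.3333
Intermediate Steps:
X = -3 (X = -7/4 + (-1 - 1*4)/4 = -7/4 + (-1 - 4)/4 = -7/4 + (¼)*(-5) = -7/4 - 5/4 = -3)
N(C, z) = -⅔ + z/4 (N(C, z) = 2/(-3) + z/4 = 2*(-⅓) + z*(¼) = -⅔ + z/4)
Y(-2, -2)*N(Q(2), -10) = -2*(-⅔ + (¼)*(-10)) = -2*(-⅔ - 5/2) = -2*(-19/6) = 19/3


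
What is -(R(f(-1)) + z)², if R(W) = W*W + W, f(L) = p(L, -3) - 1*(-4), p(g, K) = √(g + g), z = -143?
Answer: -15463 + 2250*I*√2 ≈ -15463.0 + 3182.0*I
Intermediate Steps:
p(g, K) = √2*√g (p(g, K) = √(2*g) = √2*√g)
f(L) = 4 + √2*√L (f(L) = √2*√L - 1*(-4) = √2*√L + 4 = 4 + √2*√L)
R(W) = W + W² (R(W) = W² + W = W + W²)
-(R(f(-1)) + z)² = -((4 + √2*√(-1))*(1 + (4 + √2*√(-1))) - 143)² = -((4 + √2*I)*(1 + (4 + √2*I)) - 143)² = -((4 + I*√2)*(1 + (4 + I*√2)) - 143)² = -((4 + I*√2)*(5 + I*√2) - 143)² = -(-143 + (4 + I*√2)*(5 + I*√2))²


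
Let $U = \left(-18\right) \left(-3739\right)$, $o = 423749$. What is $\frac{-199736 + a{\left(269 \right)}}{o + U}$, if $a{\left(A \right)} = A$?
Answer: $- \frac{199467}{491051} \approx -0.4062$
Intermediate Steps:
$U = 67302$
$\frac{-199736 + a{\left(269 \right)}}{o + U} = \frac{-199736 + 269}{423749 + 67302} = - \frac{199467}{491051}$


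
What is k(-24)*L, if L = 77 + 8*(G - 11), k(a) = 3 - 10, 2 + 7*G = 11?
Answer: 5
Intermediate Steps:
G = 9/7 (G = -2/7 + (⅐)*11 = -2/7 + 11/7 = 9/7 ≈ 1.2857)
k(a) = -7
L = -5/7 (L = 77 + 8*(9/7 - 11) = 77 + 8*(-68/7) = 77 - 544/7 = -5/7 ≈ -0.71429)
k(-24)*L = -7*(-5/7) = 5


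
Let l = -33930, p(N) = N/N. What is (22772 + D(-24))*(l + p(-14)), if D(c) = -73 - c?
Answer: -770968667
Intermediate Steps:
p(N) = 1
(22772 + D(-24))*(l + p(-14)) = (22772 + (-73 - 1*(-24)))*(-33930 + 1) = (22772 + (-73 + 24))*(-33929) = (22772 - 49)*(-33929) = 22723*(-33929) = -770968667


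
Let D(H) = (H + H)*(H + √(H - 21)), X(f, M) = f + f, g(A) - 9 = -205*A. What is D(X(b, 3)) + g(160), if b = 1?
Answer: -32783 + 4*I*√19 ≈ -32783.0 + 17.436*I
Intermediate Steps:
g(A) = 9 - 205*A
X(f, M) = 2*f
D(H) = 2*H*(H + √(-21 + H)) (D(H) = (2*H)*(H + √(-21 + H)) = 2*H*(H + √(-21 + H)))
D(X(b, 3)) + g(160) = 2*(2*1)*(2*1 + √(-21 + 2*1)) + (9 - 205*160) = 2*2*(2 + √(-21 + 2)) + (9 - 32800) = 2*2*(2 + √(-19)) - 32791 = 2*2*(2 + I*√19) - 32791 = (8 + 4*I*√19) - 32791 = -32783 + 4*I*√19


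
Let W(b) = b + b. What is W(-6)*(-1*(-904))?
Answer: -10848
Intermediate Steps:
W(b) = 2*b
W(-6)*(-1*(-904)) = (2*(-6))*(-1*(-904)) = -12*904 = -10848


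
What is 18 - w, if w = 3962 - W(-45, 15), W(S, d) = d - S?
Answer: -3884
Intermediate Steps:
w = 3902 (w = 3962 - (15 - 1*(-45)) = 3962 - (15 + 45) = 3962 - 1*60 = 3962 - 60 = 3902)
18 - w = 18 - 1*3902 = 18 - 3902 = -3884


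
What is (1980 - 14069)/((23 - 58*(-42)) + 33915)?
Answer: -12089/36374 ≈ -0.33235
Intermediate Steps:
(1980 - 14069)/((23 - 58*(-42)) + 33915) = -12089/((23 + 2436) + 33915) = -12089/(2459 + 33915) = -12089/36374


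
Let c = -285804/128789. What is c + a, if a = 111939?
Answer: 14416226067/128789 ≈ 1.1194e+5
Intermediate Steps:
c = -285804/128789 (c = -285804*1/128789 = -285804/128789 ≈ -2.2192)
c + a = -285804/128789 + 111939 = 14416226067/128789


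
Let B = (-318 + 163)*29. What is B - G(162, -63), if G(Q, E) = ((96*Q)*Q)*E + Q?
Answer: 158719055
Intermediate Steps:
B = -4495 (B = -155*29 = -4495)
G(Q, E) = Q + 96*E*Q² (G(Q, E) = (96*Q²)*E + Q = 96*E*Q² + Q = Q + 96*E*Q²)
B - G(162, -63) = -4495 - 162*(1 + 96*(-63)*162) = -4495 - 162*(1 - 979776) = -4495 - 162*(-979775) = -4495 - 1*(-158723550) = -4495 + 158723550 = 158719055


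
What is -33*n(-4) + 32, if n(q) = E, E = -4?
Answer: 164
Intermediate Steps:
n(q) = -4
-33*n(-4) + 32 = -33*(-4) + 32 = 132 + 32 = 164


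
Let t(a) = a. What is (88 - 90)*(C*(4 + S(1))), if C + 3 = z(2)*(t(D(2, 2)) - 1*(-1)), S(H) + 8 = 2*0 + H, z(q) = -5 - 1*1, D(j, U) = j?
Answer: -126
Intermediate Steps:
z(q) = -6 (z(q) = -5 - 1 = -6)
S(H) = -8 + H (S(H) = -8 + (2*0 + H) = -8 + (0 + H) = -8 + H)
C = -21 (C = -3 - 6*(2 - 1*(-1)) = -3 - 6*(2 + 1) = -3 - 6*3 = -3 - 18 = -21)
(88 - 90)*(C*(4 + S(1))) = (88 - 90)*(-21*(4 + (-8 + 1))) = -(-42)*(4 - 7) = -(-42)*(-3) = -2*63 = -126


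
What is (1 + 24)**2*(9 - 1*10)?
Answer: -625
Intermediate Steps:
(1 + 24)**2*(9 - 1*10) = 25**2*(9 - 10) = 625*(-1) = -625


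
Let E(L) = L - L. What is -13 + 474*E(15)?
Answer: -13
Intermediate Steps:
E(L) = 0
-13 + 474*E(15) = -13 + 474*0 = -13 + 0 = -13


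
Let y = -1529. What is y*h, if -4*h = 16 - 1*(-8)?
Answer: 9174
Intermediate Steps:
h = -6 (h = -(16 - 1*(-8))/4 = -(16 + 8)/4 = -1/4*24 = -6)
y*h = -1529*(-6) = 9174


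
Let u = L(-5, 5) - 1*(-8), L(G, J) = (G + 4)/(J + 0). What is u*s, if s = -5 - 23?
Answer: -1092/5 ≈ -218.40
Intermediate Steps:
L(G, J) = (4 + G)/J
u = 39/5 (u = (4 - 5)/5 - 1*(-8) = (⅕)*(-1) + 8 = -⅕ + 8 = 39/5 ≈ 7.8000)
s = -28
u*s = (39/5)*(-28) = -1092/5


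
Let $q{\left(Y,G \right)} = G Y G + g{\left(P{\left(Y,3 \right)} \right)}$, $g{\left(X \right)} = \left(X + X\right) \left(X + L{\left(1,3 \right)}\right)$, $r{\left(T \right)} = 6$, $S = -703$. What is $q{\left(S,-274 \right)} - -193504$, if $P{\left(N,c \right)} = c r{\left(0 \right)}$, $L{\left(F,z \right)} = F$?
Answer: $-52584240$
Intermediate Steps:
$P{\left(N,c \right)} = 6 c$ ($P{\left(N,c \right)} = c 6 = 6 c$)
$g{\left(X \right)} = 2 X \left(1 + X\right)$ ($g{\left(X \right)} = \left(X + X\right) \left(X + 1\right) = 2 X \left(1 + X\right)$)
$q{\left(Y,G \right)} = 684 + Y G^{2}$ ($q{\left(Y,G \right)} = G Y G + 2 \cdot 6 \cdot 3 \left(1 + 6 \cdot 3\right) = Y G^{2} + 2 \cdot 18 \left(1 + 18\right) = Y G^{2} + 2 \cdot 18 \cdot 19 = Y G^{2} + 684 = 684 + Y G^{2}$)
$q{\left(S,-274 \right)} - -193504 = \left(684 - 703 \left(-274\right)^{2}\right) - -193504 = \left(684 - 52778428\right) + 193504 = -52777744 + 193504 = -52584240$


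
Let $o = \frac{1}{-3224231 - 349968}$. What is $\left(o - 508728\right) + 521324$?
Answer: $\frac{45020610603}{3574199} \approx 12596.0$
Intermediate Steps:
$o = - \frac{1}{3574199}$ ($o = \frac{1}{-3574199} = - \frac{1}{3574199} \approx -2.7978 \cdot 10^{-7}$)
$\left(o - 508728\right) + 521324 = \left(- \frac{1}{3574199} - 508728\right) + 521324 = - \frac{1818295108873}{3574199} + 521324 = \frac{45020610603}{3574199}$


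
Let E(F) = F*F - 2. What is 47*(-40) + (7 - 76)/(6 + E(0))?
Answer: -7589/4 ≈ -1897.3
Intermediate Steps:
E(F) = -2 + F² (E(F) = F² - 2 = -2 + F²)
47*(-40) + (7 - 76)/(6 + E(0)) = 47*(-40) + (7 - 76)/(6 + (-2 + 0²)) = -1880 - 69/(6 + (-2 + 0)) = -1880 - 69/(6 - 2) = -1880 - 69/4 = -7589/4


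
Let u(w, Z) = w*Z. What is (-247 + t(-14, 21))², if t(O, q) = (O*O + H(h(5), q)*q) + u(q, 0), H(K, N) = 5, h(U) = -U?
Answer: 2916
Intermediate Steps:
u(w, Z) = Z*w
t(O, q) = O² + 5*q (t(O, q) = (O*O + 5*q) + 0*q = (O² + 5*q) + 0 = O² + 5*q)
(-247 + t(-14, 21))² = (-247 + ((-14)² + 5*21))² = (-247 + (196 + 105))² = (-247 + 301)² = 54² = 2916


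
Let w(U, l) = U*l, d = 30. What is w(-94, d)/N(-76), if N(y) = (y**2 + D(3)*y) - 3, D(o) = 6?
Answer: -2820/5317 ≈ -0.53037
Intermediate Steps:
N(y) = -3 + y**2 + 6*y (N(y) = (y**2 + 6*y) - 3 = -3 + y**2 + 6*y)
w(-94, d)/N(-76) = (-94*30)/(-3 + (-76)**2 + 6*(-76)) = -2820/(-3 + 5776 - 456) = -2820/5317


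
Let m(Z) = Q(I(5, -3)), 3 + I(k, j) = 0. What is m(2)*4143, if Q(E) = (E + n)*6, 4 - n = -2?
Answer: 74574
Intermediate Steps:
I(k, j) = -3 (I(k, j) = -3 + 0 = -3)
n = 6 (n = 4 - 1*(-2) = 4 + 2 = 6)
Q(E) = 36 + 6*E (Q(E) = (E + 6)*6 = (6 + E)*6 = 36 + 6*E)
m(Z) = 18 (m(Z) = 36 + 6*(-3) = 36 - 18 = 18)
m(2)*4143 = 18*4143 = 74574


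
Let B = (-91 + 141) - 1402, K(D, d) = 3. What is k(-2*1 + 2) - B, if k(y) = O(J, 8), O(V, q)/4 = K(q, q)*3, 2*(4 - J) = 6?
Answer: 1388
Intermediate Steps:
J = 1 (J = 4 - ½*6 = 4 - 3 = 1)
O(V, q) = 36 (O(V, q) = 4*(3*3) = 4*9 = 36)
k(y) = 36
B = -1352 (B = 50 - 1402 = -1352)
k(-2*1 + 2) - B = 36 - 1*(-1352) = 36 + 1352 = 1388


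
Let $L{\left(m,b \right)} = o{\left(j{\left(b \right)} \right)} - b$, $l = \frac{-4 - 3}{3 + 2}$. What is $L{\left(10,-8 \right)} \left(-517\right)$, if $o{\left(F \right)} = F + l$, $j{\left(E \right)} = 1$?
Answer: $- \frac{19646}{5} \approx -3929.2$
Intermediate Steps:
$l = - \frac{7}{5} \approx -1.4$
$o{\left(F \right)} = - \frac{7}{5} + F$ ($o{\left(F \right)} = F - \frac{7}{5} = - \frac{7}{5} + F$)
$L{\left(m,b \right)} = - \frac{2}{5} - b$ ($L{\left(m,b \right)} = \left(- \frac{7}{5} + 1\right) - b = - \frac{2}{5} - b$)
$L{\left(10,-8 \right)} \left(-517\right) = \left(- \frac{2}{5} - -8\right) \left(-517\right) = \left(- \frac{2}{5} + 8\right) \left(-517\right) = \frac{38}{5} \left(-517\right) = - \frac{19646}{5}$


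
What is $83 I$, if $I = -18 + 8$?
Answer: $-830$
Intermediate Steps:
$I = -10$
$83 I = 83 \left(-10\right) = -830$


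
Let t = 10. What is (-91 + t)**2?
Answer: 6561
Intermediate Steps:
(-91 + t)**2 = (-91 + 10)**2 = (-81)**2 = 6561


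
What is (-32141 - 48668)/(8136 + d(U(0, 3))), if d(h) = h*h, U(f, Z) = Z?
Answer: -80809/8145 ≈ -9.9213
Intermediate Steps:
d(h) = h²
(-32141 - 48668)/(8136 + d(U(0, 3))) = (-32141 - 48668)/(8136 + 3²) = -80809/(8136 + 9) = -80809/8145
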